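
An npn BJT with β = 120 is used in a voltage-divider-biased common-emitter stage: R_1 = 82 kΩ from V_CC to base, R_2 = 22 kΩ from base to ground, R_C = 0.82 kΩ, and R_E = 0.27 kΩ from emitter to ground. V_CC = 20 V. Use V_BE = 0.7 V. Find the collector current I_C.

Thevenize the base divider: V_Th = V_CC·R_2/(R_1+R_2) = 20×22/104 = 4.23 V, R_Th = R_1‖R_2 = 17.3 kΩ.
Base-emitter loop: V_Th = I_B·R_Th + V_BE + (β+1)I_B·R_E, so I_B = (4.23 − 0.7) / (17.3 + 121×0.27) = 0.0706 mA.
I_C = β·I_B = 120×0.0706 = 8.47 mA, and I_E = (β+1)I_B = 8.54 mA.
V_CE = V_CC − I_C·R_C − I_E·R_E = 20 − 8.47×0.82 − 8.54×0.27 = 10.7 V.
V_CE = 10.7 V > 0.2 V confirms active-region operation.

I_C ≈ 8.5 mA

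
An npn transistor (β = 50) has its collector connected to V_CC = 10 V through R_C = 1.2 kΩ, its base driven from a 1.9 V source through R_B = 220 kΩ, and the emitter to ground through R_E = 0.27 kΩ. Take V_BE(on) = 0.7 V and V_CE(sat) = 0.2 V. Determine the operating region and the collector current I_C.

active; I_C ≈ 0.26 mA

Assume active. Base-emitter loop: I_B = (V_BB − V_BE)/(R_B + (β+1)R_E) = (1.9 − 0.7)/(220 + 51×0.27) = 0.00513 mA.
I_C = β·I_B = 50×0.00513 = 0.257 mA.
V_CE = V_CC − I_C·R_C − I_E·R_E = 10 − 0.257×1.2 − 0.262×0.27 = 9.62 V > V_CE(sat), so the active-region assumption holds.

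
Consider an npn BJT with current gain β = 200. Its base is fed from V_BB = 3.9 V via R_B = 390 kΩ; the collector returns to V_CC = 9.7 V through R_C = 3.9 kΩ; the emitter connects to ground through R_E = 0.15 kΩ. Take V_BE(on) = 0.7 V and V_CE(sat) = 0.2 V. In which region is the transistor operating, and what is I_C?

active; I_C ≈ 1.5 mA

Assume active. Base-emitter loop: I_B = (V_BB − V_BE)/(R_B + (β+1)R_E) = (3.9 − 0.7)/(390 + 201×0.15) = 0.00762 mA.
I_C = β·I_B = 200×0.00762 = 1.52 mA.
V_CE = V_CC − I_C·R_C − I_E·R_E = 9.7 − 1.52×3.9 − 1.53×0.15 = 3.53 V > V_CE(sat), so the active-region assumption holds.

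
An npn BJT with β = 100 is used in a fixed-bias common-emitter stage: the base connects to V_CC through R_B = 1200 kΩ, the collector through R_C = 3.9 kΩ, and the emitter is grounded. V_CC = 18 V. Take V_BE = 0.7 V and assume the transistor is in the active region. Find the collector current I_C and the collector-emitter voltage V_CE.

Base loop: V_CC = I_B·R_B + V_BE, so I_B = (18 − 0.7)/1200 kΩ = 0.0144 mA.
In the active region I_C = β·I_B = 100 × 0.0144 = 1.44 mA.
Collector loop: V_CE = V_CC − I_C·R_C = 18 − 1.44×3.9 = 12.4 V.
Since V_CE = 12.4 V > V_CE(sat) ≈ 0.2 V, the transistor is in the active region as assumed.

I_C ≈ 1.4 mA, V_CE ≈ 12 V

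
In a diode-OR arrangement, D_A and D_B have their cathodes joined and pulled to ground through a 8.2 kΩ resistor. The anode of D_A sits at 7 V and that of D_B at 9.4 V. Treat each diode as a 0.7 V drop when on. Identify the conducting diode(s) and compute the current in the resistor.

Assume both conduct. Then node N would need to be at both 7−0.7 = 6.3 V and 9.4−0.7 = 8.7 V, which is impossible.
Assume only D_B conducts: V_N = 9.4 − 0.7 = 8.7 V, so I_R = 8.7/8.2 = 1.06 mA.
Check D_A: its anode-to-cathode voltage is 7 − 8.7 = -1.7 V < 0.7 V, so it is off. The assumption is consistent.

Only D_B conducts; I_R ≈ 1.1 mA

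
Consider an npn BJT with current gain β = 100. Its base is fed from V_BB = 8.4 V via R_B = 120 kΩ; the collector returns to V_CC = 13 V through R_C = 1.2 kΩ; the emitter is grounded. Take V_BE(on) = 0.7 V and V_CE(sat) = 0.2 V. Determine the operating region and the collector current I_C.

Assume active. Base-emitter loop: I_B = (V_BB − V_BE)/R_B = (8.4 − 0.7)/120 = 0.0642 mA.
I_C = β·I_B = 100×0.0642 = 6.42 mA.
V_CE = V_CC − I_C·R_C = 13 − 6.42×1.2 = 5.3 V > V_CE(sat), so the active-region assumption holds.

active; I_C ≈ 6.4 mA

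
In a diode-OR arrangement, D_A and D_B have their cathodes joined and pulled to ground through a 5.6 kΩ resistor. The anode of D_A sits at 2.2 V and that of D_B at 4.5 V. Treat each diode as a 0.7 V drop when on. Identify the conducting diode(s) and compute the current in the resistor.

Assume both conduct. Then node N would need to be at both 2.2−0.7 = 1.5 V and 4.5−0.7 = 3.8 V, which is impossible.
Assume only D_B conducts: V_N = 4.5 − 0.7 = 3.8 V, so I_R = 3.8/5.6 = 0.679 mA.
Check D_A: its anode-to-cathode voltage is 2.2 − 3.8 = -1.6 V < 0.7 V, so it is off. The assumption is consistent.

Only D_B conducts; I_R ≈ 0.68 mA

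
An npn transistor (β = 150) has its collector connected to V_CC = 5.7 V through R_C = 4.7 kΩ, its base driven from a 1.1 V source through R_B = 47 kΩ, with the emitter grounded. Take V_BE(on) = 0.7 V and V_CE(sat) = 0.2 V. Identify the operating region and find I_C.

saturation; I_C ≈ 1.2 mA

Assume active: I_B = (1.1 − 0.7)/47 = 0.00851 mA, giving I_C = β·I_B = 1.28 mA.
But then V_CE = 5.7 − 1.28×4.7 = -0.3 V < V_CE(sat) = 0.2 V — impossible in the active region.
So the transistor is saturated. With V_CE = 0.2 V, I_C = (V_CC − 0.2)/R_C = 5.5/4.7 = 1.17 mA.
Check: β·I_B = 1.28 mA > I_C = 1.17 mA, confirming saturation.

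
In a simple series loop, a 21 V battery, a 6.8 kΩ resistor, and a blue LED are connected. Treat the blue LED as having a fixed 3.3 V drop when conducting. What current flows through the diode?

I ≈ 2.6 mA

KVL around the loop: 21 = V_D + I·R = 3.3 + I × 6.8 kΩ.
So I = (21 − 3.3) / 6.8 kΩ = 17.7 / 6.8 = 2.6 mA.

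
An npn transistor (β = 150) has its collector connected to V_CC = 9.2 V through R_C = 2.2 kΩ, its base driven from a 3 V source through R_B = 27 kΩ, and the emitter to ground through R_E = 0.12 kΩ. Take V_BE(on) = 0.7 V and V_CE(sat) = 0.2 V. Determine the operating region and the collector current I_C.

Assume active: I_B = (3 − 0.7)/(27 + 151×0.12) = 0.051 mA, I_C = β·I_B = 7.65 mA.
Then V_CE = 9.2 − 7.65×2.2 − 7.7×0.12 = -8.55 V < 0.2 V — the active assumption fails.
Re-solve with V_CE = 0.2 V. KCL at the emitter: V_E/R_E = (V_BB−0.7−V_E)/R_B + (V_CC−0.2−V_E)/R_C, giving V_E = 0.473 V.
I_C = (V_CC − 0.2 − V_E)/R_C = (9 − 0.473)/2.2 = 3.88 mA.
Check: I_B = (2.3 − 0.473)/27 = 0.0677 mA, and β·I_B = 10.1 mA > I_C, confirming saturation.

saturation; I_C ≈ 3.9 mA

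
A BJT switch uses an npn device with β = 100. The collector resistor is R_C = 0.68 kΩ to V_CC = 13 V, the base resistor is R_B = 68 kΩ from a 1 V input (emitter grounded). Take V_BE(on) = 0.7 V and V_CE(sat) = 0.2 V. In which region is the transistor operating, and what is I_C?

active; I_C ≈ 0.44 mA

Assume active. Base-emitter loop: I_B = (V_BB − V_BE)/R_B = (1 − 0.7)/68 = 0.00441 mA.
I_C = β·I_B = 100×0.00441 = 0.441 mA.
V_CE = V_CC − I_C·R_C = 13 − 0.441×0.68 = 12.7 V > V_CE(sat), so the active-region assumption holds.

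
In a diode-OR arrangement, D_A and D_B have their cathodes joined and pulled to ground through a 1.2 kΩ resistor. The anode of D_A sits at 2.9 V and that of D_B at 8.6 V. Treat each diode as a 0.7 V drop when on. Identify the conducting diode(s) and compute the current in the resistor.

Only D_B conducts; I_R ≈ 6.6 mA

Assume both conduct. Then node N would need to be at both 2.9−0.7 = 2.2 V and 8.6−0.7 = 7.9 V, which is impossible.
Assume only D_B conducts: V_N = 8.6 − 0.7 = 7.9 V, so I_R = 7.9/1.2 = 6.58 mA.
Check D_A: its anode-to-cathode voltage is 2.9 − 7.9 = -5 V < 0.7 V, so it is off. The assumption is consistent.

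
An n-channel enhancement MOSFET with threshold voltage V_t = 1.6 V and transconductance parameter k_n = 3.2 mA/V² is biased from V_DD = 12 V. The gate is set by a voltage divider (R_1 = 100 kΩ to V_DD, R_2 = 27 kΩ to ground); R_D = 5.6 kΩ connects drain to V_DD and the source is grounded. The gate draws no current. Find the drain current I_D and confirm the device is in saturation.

I_D ≈ 1.4 mA

V_G = V_DD·R_2/(R_1+R_2) = 12×27/127 = 2.55 V. With the source grounded, V_GS = V_G = 2.55 V.
Assume saturation: I_D = (k_n/2)(V_GS − V_t)² = (3.2/2)×(2.55 − 1.6)² = 1.6×0.951² = 1.45 mA.
V_DS = V_DD − I_D·R_D = 12 − 1.45×5.6 = 3.89 V.
Saturation requires V_DS ≥ V_GS − V_t = 0.951 V; 3.89 ≥ 0.951 ✓.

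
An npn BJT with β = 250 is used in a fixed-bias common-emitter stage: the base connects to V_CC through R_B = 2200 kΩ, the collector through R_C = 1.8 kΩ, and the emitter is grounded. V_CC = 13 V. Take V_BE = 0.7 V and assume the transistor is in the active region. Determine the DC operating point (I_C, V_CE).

I_C ≈ 1.4 mA, V_CE ≈ 10 V

Base loop: V_CC = I_B·R_B + V_BE, so I_B = (13 − 0.7)/2200 kΩ = 0.00559 mA.
In the active region I_C = β·I_B = 250 × 0.00559 = 1.4 mA.
Collector loop: V_CE = V_CC − I_C·R_C = 13 − 1.4×1.8 = 10.5 V.
Since V_CE = 10.5 V > V_CE(sat) ≈ 0.2 V, the transistor is in the active region as assumed.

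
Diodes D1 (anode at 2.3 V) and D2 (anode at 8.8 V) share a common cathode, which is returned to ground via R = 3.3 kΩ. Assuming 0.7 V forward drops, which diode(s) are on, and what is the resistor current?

Only D2 conducts; I_R ≈ 2.5 mA

Assume both conduct. Then node N would need to be at both 2.3−0.7 = 1.6 V and 8.8−0.7 = 8.1 V, which is impossible.
Assume only D2 conducts: V_N = 8.8 − 0.7 = 8.1 V, so I_R = 8.1/3.3 = 2.45 mA.
Check D1: its anode-to-cathode voltage is 2.3 − 8.1 = -5.8 V < 0.7 V, so it is off. The assumption is consistent.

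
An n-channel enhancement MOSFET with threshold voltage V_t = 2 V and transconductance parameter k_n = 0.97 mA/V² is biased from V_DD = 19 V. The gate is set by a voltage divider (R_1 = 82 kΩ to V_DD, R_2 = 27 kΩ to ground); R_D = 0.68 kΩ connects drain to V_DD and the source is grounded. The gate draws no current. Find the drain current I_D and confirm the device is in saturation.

V_G = V_DD·R_2/(R_1+R_2) = 19×27/109 = 4.71 V. With the source grounded, V_GS = V_G = 4.71 V.
Assume saturation: I_D = (k_n/2)(V_GS − V_t)² = (0.97/2)×(4.71 − 2)² = 0.485×2.71² = 3.55 mA.
V_DS = V_DD − I_D·R_D = 19 − 3.55×0.68 = 16.6 V.
Saturation requires V_DS ≥ V_GS − V_t = 2.71 V; 16.6 ≥ 2.71 ✓.

I_D ≈ 3.6 mA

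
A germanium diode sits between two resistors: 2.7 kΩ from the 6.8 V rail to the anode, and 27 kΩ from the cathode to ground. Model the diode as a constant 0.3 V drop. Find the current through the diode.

I ≈ 0.22 mA

The two resistors are in series with the diode, so KVL gives 6.8 = I·2.7 + 0.3 + I·27.
I = (6.8 − 0.3) / (2.7 + 27) kΩ = 6.5 / 29.7 = 0.219 mA.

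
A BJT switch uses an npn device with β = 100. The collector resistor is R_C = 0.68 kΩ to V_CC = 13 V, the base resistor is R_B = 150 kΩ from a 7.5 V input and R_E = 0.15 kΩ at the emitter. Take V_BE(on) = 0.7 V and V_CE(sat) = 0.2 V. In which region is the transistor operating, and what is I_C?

Assume active. Base-emitter loop: I_B = (V_BB − V_BE)/(R_B + (β+1)R_E) = (7.5 − 0.7)/(150 + 101×0.15) = 0.0412 mA.
I_C = β·I_B = 100×0.0412 = 4.12 mA.
V_CE = V_CC − I_C·R_C − I_E·R_E = 13 − 4.12×0.68 − 4.16×0.15 = 9.58 V > V_CE(sat), so the active-region assumption holds.

active; I_C ≈ 4.1 mA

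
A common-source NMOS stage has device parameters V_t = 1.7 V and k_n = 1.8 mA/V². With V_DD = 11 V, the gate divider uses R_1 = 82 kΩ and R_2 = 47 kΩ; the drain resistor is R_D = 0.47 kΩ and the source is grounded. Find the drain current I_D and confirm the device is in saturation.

I_D ≈ 4.8 mA

V_G = V_DD·R_2/(R_1+R_2) = 11×47/129 = 4.01 V. With the source grounded, V_GS = V_G = 4.01 V.
Assume saturation: I_D = (k_n/2)(V_GS − V_t)² = (1.8/2)×(4.01 − 1.7)² = 0.9×2.31² = 4.79 mA.
V_DS = V_DD − I_D·R_D = 11 − 4.79×0.47 = 8.75 V.
Saturation requires V_DS ≥ V_GS − V_t = 2.31 V; 8.75 ≥ 2.31 ✓.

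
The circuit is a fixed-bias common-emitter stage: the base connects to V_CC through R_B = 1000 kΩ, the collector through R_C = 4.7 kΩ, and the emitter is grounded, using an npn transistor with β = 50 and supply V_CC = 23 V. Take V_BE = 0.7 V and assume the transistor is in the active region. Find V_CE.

V_CE ≈ 18 V

Base loop: V_CC = I_B·R_B + V_BE, so I_B = (23 − 0.7)/1000 kΩ = 0.0223 mA.
In the active region I_C = β·I_B = 50 × 0.0223 = 1.11 mA.
Collector loop: V_CE = V_CC − I_C·R_C = 23 − 1.11×4.7 = 17.8 V.
Since V_CE = 17.8 V > V_CE(sat) ≈ 0.2 V, the transistor is in the active region as assumed.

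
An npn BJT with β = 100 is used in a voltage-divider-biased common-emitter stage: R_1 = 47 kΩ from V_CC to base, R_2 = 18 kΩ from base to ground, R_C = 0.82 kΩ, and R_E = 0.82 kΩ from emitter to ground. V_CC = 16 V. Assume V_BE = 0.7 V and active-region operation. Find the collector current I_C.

I_C ≈ 3.9 mA

Thevenize the base divider: V_Th = V_CC·R_2/(R_1+R_2) = 16×18/65 = 4.43 V, R_Th = R_1‖R_2 = 13 kΩ.
Base-emitter loop: V_Th = I_B·R_Th + V_BE + (β+1)I_B·R_E, so I_B = (4.43 − 0.7) / (13 + 101×0.82) = 0.0389 mA.
I_C = β·I_B = 100×0.0389 = 3.89 mA, and I_E = (β+1)I_B = 3.93 mA.
V_CE = V_CC − I_C·R_C − I_E·R_E = 16 − 3.89×0.82 − 3.93×0.82 = 9.58 V.
V_CE = 9.58 V > 0.2 V confirms active-region operation.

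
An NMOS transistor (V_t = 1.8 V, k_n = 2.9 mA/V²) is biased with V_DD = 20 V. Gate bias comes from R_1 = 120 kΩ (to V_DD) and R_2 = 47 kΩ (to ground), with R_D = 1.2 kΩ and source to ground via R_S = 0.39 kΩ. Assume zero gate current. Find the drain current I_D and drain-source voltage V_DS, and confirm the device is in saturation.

V_G = V_DD·R_2/(R_1+R_2) = 20×47/167 = 5.63 V.
Assume saturation: I_D = (k_n/2)(V_GS − V_t)² with V_GS = V_G − I_D·R_S = 5.63 − 0.39·I_D.
Substituting gives 0.221·I_D² − 5.33·I_D + 21.3 = 0, with roots I_D = 5.04 or 19.1 mA.
The root I_D = 19.1 mA gives V_GS = -1.83 V ≤ V_t, so take I_D = 5.04 mA.
Then V_GS = 3.66 V and V_DS = V_DD − I_D(R_D+R_S) = 20 − 5.04×1.59 = 12 V.
Saturation requires V_DS ≥ V_GS − V_t = 1.86 V; 12 ≥ 1.86 ✓.

I_D ≈ 5 mA, V_DS ≈ 12 V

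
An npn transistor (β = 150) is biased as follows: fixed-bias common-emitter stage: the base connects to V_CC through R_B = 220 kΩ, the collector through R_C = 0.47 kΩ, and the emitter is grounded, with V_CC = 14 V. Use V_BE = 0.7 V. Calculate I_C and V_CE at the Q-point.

Base loop: V_CC = I_B·R_B + V_BE, so I_B = (14 − 0.7)/220 kΩ = 0.0605 mA.
In the active region I_C = β·I_B = 150 × 0.0605 = 9.07 mA.
Collector loop: V_CE = V_CC − I_C·R_C = 14 − 9.07×0.47 = 9.74 V.
Since V_CE = 9.74 V > V_CE(sat) ≈ 0.2 V, the transistor is in the active region as assumed.

I_C ≈ 9.1 mA, V_CE ≈ 9.7 V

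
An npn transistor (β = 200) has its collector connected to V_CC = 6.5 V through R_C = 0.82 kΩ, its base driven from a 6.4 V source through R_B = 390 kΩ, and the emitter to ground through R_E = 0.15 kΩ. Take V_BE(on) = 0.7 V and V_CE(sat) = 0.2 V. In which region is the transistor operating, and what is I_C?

active; I_C ≈ 2.7 mA

Assume active. Base-emitter loop: I_B = (V_BB − V_BE)/(R_B + (β+1)R_E) = (6.4 − 0.7)/(390 + 201×0.15) = 0.0136 mA.
I_C = β·I_B = 200×0.0136 = 2.71 mA.
V_CE = V_CC − I_C·R_C − I_E·R_E = 6.5 − 2.71×0.82 − 2.73×0.15 = 3.87 V > V_CE(sat), so the active-region assumption holds.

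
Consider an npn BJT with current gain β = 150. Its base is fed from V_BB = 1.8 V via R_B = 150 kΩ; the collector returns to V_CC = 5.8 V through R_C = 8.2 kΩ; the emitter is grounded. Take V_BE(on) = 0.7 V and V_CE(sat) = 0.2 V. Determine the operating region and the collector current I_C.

saturation; I_C ≈ 0.68 mA

Assume active: I_B = (1.8 − 0.7)/150 = 0.00733 mA, giving I_C = β·I_B = 1.1 mA.
But then V_CE = 5.8 − 1.1×8.2 = -3.22 V < V_CE(sat) = 0.2 V — impossible in the active region.
So the transistor is saturated. With V_CE = 0.2 V, I_C = (V_CC − 0.2)/R_C = 5.6/8.2 = 0.683 mA.
Check: β·I_B = 1.1 mA > I_C = 0.683 mA, confirming saturation.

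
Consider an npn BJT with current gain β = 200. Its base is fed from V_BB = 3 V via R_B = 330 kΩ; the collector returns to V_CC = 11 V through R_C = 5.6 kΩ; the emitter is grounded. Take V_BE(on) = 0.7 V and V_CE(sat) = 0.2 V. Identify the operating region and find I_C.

active; I_C ≈ 1.4 mA

Assume active. Base-emitter loop: I_B = (V_BB − V_BE)/R_B = (3 − 0.7)/330 = 0.00697 mA.
I_C = β·I_B = 200×0.00697 = 1.39 mA.
V_CE = V_CC − I_C·R_C = 11 − 1.39×5.6 = 3.19 V > V_CE(sat), so the active-region assumption holds.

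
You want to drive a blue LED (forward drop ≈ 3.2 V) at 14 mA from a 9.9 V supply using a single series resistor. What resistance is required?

The resistor drops V_S − V_D = 9.9 − 3.2 = 6.7 V at 14 mA.
R = 6.7 V / 14 mA = 0.479 kΩ.

R ≈ 0.48 kΩ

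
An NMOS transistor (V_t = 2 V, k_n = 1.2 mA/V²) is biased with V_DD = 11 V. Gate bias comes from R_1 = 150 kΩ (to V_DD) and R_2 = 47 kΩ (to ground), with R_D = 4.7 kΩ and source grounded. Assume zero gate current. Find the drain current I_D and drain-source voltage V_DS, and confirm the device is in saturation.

V_G = V_DD·R_2/(R_1+R_2) = 11×47/197 = 2.62 V. With the source grounded, V_GS = V_G = 2.62 V.
Assume saturation: I_D = (k_n/2)(V_GS − V_t)² = (1.2/2)×(2.62 − 2)² = 0.6×0.624² = 0.234 mA.
V_DS = V_DD − I_D·R_D = 11 − 0.234×4.7 = 9.9 V.
Saturation requires V_DS ≥ V_GS − V_t = 0.624 V; 9.9 ≥ 0.624 ✓.

I_D ≈ 0.23 mA, V_DS ≈ 9.9 V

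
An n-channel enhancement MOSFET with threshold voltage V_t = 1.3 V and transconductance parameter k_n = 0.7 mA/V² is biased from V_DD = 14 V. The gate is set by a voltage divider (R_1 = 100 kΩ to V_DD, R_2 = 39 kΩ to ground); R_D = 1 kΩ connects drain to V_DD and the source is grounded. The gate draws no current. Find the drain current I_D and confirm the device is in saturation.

V_G = V_DD·R_2/(R_1+R_2) = 14×39/139 = 3.93 V. With the source grounded, V_GS = V_G = 3.93 V.
Assume saturation: I_D = (k_n/2)(V_GS − V_t)² = (0.7/2)×(3.93 − 1.3)² = 0.35×2.63² = 2.42 mA.
V_DS = V_DD − I_D·R_D = 14 − 2.42×1 = 11.6 V.
Saturation requires V_DS ≥ V_GS − V_t = 2.63 V; 11.6 ≥ 2.63 ✓.

I_D ≈ 2.4 mA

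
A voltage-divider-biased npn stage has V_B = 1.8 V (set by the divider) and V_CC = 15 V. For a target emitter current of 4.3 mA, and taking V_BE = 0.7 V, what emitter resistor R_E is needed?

V_E = V_B − V_BE = 1.8 − 0.7 = 1.1 V.
R_E = V_E / I_E = 1.1 / 4.3 = 0.256 kΩ.

R_E ≈ 0.26 kΩ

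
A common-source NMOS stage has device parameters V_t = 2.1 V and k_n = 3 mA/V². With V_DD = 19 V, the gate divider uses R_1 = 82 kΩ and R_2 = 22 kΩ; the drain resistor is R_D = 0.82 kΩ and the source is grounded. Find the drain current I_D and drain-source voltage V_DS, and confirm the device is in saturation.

V_G = V_DD·R_2/(R_1+R_2) = 19×22/104 = 4.02 V. With the source grounded, V_GS = V_G = 4.02 V.
Assume saturation: I_D = (k_n/2)(V_GS − V_t)² = (3/2)×(4.02 − 2.1)² = 1.5×1.92² = 5.53 mA.
V_DS = V_DD − I_D·R_D = 19 − 5.53×0.82 = 14.5 V.
Saturation requires V_DS ≥ V_GS − V_t = 1.92 V; 14.5 ≥ 1.92 ✓.

I_D ≈ 5.5 mA, V_DS ≈ 14 V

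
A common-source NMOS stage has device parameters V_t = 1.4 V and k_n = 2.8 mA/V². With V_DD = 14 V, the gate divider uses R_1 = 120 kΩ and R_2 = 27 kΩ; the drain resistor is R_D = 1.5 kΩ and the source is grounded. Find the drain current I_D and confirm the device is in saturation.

V_G = V_DD·R_2/(R_1+R_2) = 14×27/147 = 2.57 V. With the source grounded, V_GS = V_G = 2.57 V.
Assume saturation: I_D = (k_n/2)(V_GS − V_t)² = (2.8/2)×(2.57 − 1.4)² = 1.4×1.17² = 1.92 mA.
V_DS = V_DD − I_D·R_D = 14 − 1.92×1.5 = 11.1 V.
Saturation requires V_DS ≥ V_GS − V_t = 1.17 V; 11.1 ≥ 1.17 ✓.

I_D ≈ 1.9 mA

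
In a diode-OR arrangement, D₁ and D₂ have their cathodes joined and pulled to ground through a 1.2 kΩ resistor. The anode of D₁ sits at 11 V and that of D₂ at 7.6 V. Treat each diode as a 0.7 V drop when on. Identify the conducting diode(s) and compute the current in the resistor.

Assume both conduct. Then node N would need to be at both 11−0.7 = 10.3 V and 7.6−0.7 = 6.9 V, which is impossible.
Assume only D₁ conducts: V_N = 11 − 0.7 = 10.3 V, so I_R = 10.3/1.2 = 8.58 mA.
Check D₂: its anode-to-cathode voltage is 7.6 − 10.3 = -2.7 V < 0.7 V, so it is off. The assumption is consistent.

Only D₁ conducts; I_R ≈ 8.6 mA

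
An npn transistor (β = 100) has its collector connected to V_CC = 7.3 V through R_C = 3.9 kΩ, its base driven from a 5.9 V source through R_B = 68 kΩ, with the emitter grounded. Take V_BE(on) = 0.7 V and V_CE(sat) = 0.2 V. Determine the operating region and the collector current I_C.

Assume active: I_B = (5.9 − 0.7)/68 = 0.0765 mA, giving I_C = β·I_B = 7.65 mA.
But then V_CE = 7.3 − 7.65×3.9 = -22.5 V < V_CE(sat) = 0.2 V — impossible in the active region.
So the transistor is saturated. With V_CE = 0.2 V, I_C = (V_CC − 0.2)/R_C = 7.1/3.9 = 1.82 mA.
Check: β·I_B = 7.65 mA > I_C = 1.82 mA, confirming saturation.

saturation; I_C ≈ 1.8 mA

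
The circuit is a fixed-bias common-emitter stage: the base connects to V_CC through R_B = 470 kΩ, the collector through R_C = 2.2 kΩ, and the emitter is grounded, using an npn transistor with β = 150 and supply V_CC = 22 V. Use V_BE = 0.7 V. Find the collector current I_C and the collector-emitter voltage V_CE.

Base loop: V_CC = I_B·R_B + V_BE, so I_B = (22 − 0.7)/470 kΩ = 0.0453 mA.
In the active region I_C = β·I_B = 150 × 0.0453 = 6.8 mA.
Collector loop: V_CE = V_CC − I_C·R_C = 22 − 6.8×2.2 = 7.04 V.
Since V_CE = 7.04 V > V_CE(sat) ≈ 0.2 V, the transistor is in the active region as assumed.

I_C ≈ 6.8 mA, V_CE ≈ 7 V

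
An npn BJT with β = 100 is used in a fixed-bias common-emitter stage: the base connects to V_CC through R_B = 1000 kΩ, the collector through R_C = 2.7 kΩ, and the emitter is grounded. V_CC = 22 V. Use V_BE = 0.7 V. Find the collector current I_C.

Base loop: V_CC = I_B·R_B + V_BE, so I_B = (22 − 0.7)/1000 kΩ = 0.0213 mA.
In the active region I_C = β·I_B = 100 × 0.0213 = 2.13 mA.
Collector loop: V_CE = V_CC − I_C·R_C = 22 − 2.13×2.7 = 16.2 V.
Since V_CE = 16.2 V > V_CE(sat) ≈ 0.2 V, the transistor is in the active region as assumed.

I_C ≈ 2.1 mA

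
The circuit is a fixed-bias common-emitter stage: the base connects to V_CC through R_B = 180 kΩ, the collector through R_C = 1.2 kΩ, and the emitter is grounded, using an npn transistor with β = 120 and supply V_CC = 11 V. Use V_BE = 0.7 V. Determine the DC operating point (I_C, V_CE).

I_C ≈ 6.9 mA, V_CE ≈ 2.8 V

Base loop: V_CC = I_B·R_B + V_BE, so I_B = (11 − 0.7)/180 kΩ = 0.0572 mA.
In the active region I_C = β·I_B = 120 × 0.0572 = 6.87 mA.
Collector loop: V_CE = V_CC − I_C·R_C = 11 − 6.87×1.2 = 2.76 V.
Since V_CE = 2.76 V > V_CE(sat) ≈ 0.2 V, the transistor is in the active region as assumed.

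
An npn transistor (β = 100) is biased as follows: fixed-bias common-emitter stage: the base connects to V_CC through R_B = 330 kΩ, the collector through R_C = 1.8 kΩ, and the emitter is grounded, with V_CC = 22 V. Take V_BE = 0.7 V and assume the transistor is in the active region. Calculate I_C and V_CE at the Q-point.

Base loop: V_CC = I_B·R_B + V_BE, so I_B = (22 − 0.7)/330 kΩ = 0.0645 mA.
In the active region I_C = β·I_B = 100 × 0.0645 = 6.45 mA.
Collector loop: V_CE = V_CC − I_C·R_C = 22 − 6.45×1.8 = 10.4 V.
Since V_CE = 10.4 V > V_CE(sat) ≈ 0.2 V, the transistor is in the active region as assumed.

I_C ≈ 6.5 mA, V_CE ≈ 10 V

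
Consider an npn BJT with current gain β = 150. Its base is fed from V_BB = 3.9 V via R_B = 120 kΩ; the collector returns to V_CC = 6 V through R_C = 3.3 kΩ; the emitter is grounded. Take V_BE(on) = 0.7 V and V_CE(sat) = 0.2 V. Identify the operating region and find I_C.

saturation; I_C ≈ 1.8 mA

Assume active: I_B = (3.9 − 0.7)/120 = 0.0267 mA, giving I_C = β·I_B = 4 mA.
But then V_CE = 6 − 4×3.3 = -7.2 V < V_CE(sat) = 0.2 V — impossible in the active region.
So the transistor is saturated. With V_CE = 0.2 V, I_C = (V_CC − 0.2)/R_C = 5.8/3.3 = 1.76 mA.
Check: β·I_B = 4 mA > I_C = 1.76 mA, confirming saturation.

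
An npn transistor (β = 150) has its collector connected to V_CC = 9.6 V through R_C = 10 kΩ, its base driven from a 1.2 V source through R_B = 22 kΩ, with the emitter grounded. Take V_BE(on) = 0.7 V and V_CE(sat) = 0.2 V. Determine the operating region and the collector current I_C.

saturation; I_C ≈ 0.94 mA

Assume active: I_B = (1.2 − 0.7)/22 = 0.0227 mA, giving I_C = β·I_B = 3.41 mA.
But then V_CE = 9.6 − 3.41×10 = -24.5 V < V_CE(sat) = 0.2 V — impossible in the active region.
So the transistor is saturated. With V_CE = 0.2 V, I_C = (V_CC − 0.2)/R_C = 9.4/10 = 0.94 mA.
Check: β·I_B = 3.41 mA > I_C = 0.94 mA, confirming saturation.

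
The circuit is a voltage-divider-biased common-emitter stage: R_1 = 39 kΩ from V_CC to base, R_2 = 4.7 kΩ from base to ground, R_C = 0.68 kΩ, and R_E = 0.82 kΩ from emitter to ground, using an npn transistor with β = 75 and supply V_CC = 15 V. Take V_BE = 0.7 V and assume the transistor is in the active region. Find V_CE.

Thevenize the base divider: V_Th = V_CC·R_2/(R_1+R_2) = 15×4.7/43.7 = 1.61 V, R_Th = R_1‖R_2 = 4.19 kΩ.
Base-emitter loop: V_Th = I_B·R_Th + V_BE + (β+1)I_B·R_E, so I_B = (1.61 − 0.7) / (4.19 + 76×0.82) = 0.0137 mA.
I_C = β·I_B = 75×0.0137 = 1.03 mA, and I_E = (β+1)I_B = 1.04 mA.
V_CE = V_CC − I_C·R_C − I_E·R_E = 15 − 1.03×0.68 − 1.04×0.82 = 13.4 V.
V_CE = 13.4 V > 0.2 V confirms active-region operation.

V_CE ≈ 13 V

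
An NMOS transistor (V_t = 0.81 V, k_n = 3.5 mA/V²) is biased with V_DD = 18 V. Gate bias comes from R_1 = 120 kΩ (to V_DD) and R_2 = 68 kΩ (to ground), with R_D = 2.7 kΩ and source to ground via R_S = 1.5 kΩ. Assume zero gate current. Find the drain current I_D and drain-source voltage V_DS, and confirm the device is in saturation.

I_D ≈ 2.9 mA, V_DS ≈ 5.7 V

V_G = V_DD·R_2/(R_1+R_2) = 18×68/188 = 6.51 V.
Assume saturation: I_D = (k_n/2)(V_GS − V_t)² with V_GS = V_G − I_D·R_S = 6.51 − 1.5·I_D.
Substituting gives 3.94·I_D² − 30.9·I_D + 56.9 = 0, with roots I_D = 2.94 or 4.92 mA.
The root I_D = 4.92 mA gives V_GS = -0.866 V ≤ V_t, so take I_D = 2.94 mA.
Then V_GS = 2.11 V and V_DS = V_DD − I_D(R_D+R_S) = 18 − 2.94×4.2 = 5.67 V.
Saturation requires V_DS ≥ V_GS − V_t = 1.3 V; 5.67 ≥ 1.3 ✓.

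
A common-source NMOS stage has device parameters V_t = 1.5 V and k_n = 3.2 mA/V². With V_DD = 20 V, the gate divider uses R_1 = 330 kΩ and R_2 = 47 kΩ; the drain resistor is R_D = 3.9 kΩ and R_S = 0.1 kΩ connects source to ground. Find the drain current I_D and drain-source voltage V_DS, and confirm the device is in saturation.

I_D ≈ 1.2 mA, V_DS ≈ 15 V

V_G = V_DD·R_2/(R_1+R_2) = 20×47/377 = 2.49 V.
Assume saturation: I_D = (k_n/2)(V_GS − V_t)² with V_GS = V_G − I_D·R_S = 2.49 − 0.1·I_D.
Substituting gives 0.016·I_D² − 1.32·I_D + 1.58 = 0, with roots I_D = 1.22 or 81.2 mA.
The root I_D = 81.2 mA gives V_GS = -5.62 V ≤ V_t, so take I_D = 1.22 mA.
Then V_GS = 2.37 V and V_DS = V_DD − I_D(R_D+R_S) = 20 − 1.22×4 = 15.1 V.
Saturation requires V_DS ≥ V_GS − V_t = 0.872 V; 15.1 ≥ 0.872 ✓.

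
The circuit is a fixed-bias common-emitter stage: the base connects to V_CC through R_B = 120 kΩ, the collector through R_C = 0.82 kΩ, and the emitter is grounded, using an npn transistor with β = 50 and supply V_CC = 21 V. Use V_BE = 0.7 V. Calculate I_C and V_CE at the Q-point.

I_C ≈ 8.5 mA, V_CE ≈ 14 V

Base loop: V_CC = I_B·R_B + V_BE, so I_B = (21 − 0.7)/120 kΩ = 0.169 mA.
In the active region I_C = β·I_B = 50 × 0.169 = 8.46 mA.
Collector loop: V_CE = V_CC − I_C·R_C = 21 − 8.46×0.82 = 14.1 V.
Since V_CE = 14.1 V > V_CE(sat) ≈ 0.2 V, the transistor is in the active region as assumed.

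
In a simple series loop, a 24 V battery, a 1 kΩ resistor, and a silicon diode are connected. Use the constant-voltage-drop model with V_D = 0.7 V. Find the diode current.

I ≈ 23 mA

KVL around the loop: 24 = V_D + I·R = 0.7 + I × 1 kΩ.
So I = (24 − 0.7) / 1 kΩ = 23.3 / 1 = 23.3 mA.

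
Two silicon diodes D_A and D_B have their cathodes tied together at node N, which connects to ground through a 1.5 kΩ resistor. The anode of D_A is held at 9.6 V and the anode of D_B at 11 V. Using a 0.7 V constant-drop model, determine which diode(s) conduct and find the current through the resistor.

Only D_B conducts; I_R ≈ 6.9 mA

Assume both conduct. Then node N would need to be at both 9.6−0.7 = 8.9 V and 11−0.7 = 10.3 V, which is impossible.
Assume only D_B conducts: V_N = 11 − 0.7 = 10.3 V, so I_R = 10.3/1.5 = 6.87 mA.
Check D_A: its anode-to-cathode voltage is 9.6 − 10.3 = -0.7 V < 0.7 V, so it is off. The assumption is consistent.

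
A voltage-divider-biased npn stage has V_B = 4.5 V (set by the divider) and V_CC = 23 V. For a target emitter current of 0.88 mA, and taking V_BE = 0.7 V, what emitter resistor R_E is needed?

V_E = V_B − V_BE = 4.5 − 0.7 = 3.8 V.
R_E = V_E / I_E = 3.8 / 0.88 = 4.32 kΩ.

R_E ≈ 4.3 kΩ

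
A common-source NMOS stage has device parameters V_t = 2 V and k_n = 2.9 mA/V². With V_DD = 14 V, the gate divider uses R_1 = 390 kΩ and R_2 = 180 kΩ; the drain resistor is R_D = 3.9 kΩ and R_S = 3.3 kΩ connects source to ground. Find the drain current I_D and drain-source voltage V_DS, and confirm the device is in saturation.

I_D ≈ 0.55 mA, V_DS ≈ 10 V

V_G = V_DD·R_2/(R_1+R_2) = 14×180/570 = 4.42 V.
Assume saturation: I_D = (k_n/2)(V_GS − V_t)² with V_GS = V_G − I_D·R_S = 4.42 − 3.3·I_D.
Substituting gives 15.8·I_D² − 24.2·I_D + 8.5 = 0, with roots I_D = 0.547 or 0.983 mA.
The root I_D = 0.983 mA gives V_GS = 1.18 V ≤ V_t, so take I_D = 0.547 mA.
Then V_GS = 2.61 V and V_DS = V_DD − I_D(R_D+R_S) = 14 − 0.547×7.2 = 10.1 V.
Saturation requires V_DS ≥ V_GS − V_t = 0.614 V; 10.1 ≥ 0.614 ✓.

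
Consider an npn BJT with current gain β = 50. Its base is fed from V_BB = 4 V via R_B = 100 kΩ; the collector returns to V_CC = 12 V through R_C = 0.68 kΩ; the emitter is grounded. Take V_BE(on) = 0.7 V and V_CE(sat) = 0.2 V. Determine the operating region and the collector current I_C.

active; I_C ≈ 1.7 mA

Assume active. Base-emitter loop: I_B = (V_BB − V_BE)/R_B = (4 − 0.7)/100 = 0.033 mA.
I_C = β·I_B = 50×0.033 = 1.65 mA.
V_CE = V_CC − I_C·R_C = 12 − 1.65×0.68 = 10.9 V > V_CE(sat), so the active-region assumption holds.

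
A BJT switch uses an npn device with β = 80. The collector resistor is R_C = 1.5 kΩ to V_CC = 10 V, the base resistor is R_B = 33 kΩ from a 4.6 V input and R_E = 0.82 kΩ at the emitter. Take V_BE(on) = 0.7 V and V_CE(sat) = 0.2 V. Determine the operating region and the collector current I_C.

active; I_C ≈ 3.1 mA

Assume active. Base-emitter loop: I_B = (V_BB − V_BE)/(R_B + (β+1)R_E) = (4.6 − 0.7)/(33 + 81×0.82) = 0.0392 mA.
I_C = β·I_B = 80×0.0392 = 3.14 mA.
V_CE = V_CC − I_C·R_C − I_E·R_E = 10 − 3.14×1.5 − 3.18×0.82 = 2.69 V > V_CE(sat), so the active-region assumption holds.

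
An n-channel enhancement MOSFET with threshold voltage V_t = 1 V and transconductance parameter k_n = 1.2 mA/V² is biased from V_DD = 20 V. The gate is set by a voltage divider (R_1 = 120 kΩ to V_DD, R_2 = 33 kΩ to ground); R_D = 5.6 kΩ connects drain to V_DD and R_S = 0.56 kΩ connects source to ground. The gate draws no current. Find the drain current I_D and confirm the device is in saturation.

V_G = V_DD·R_2/(R_1+R_2) = 20×33/153 = 4.31 V.
Assume saturation: I_D = (k_n/2)(V_GS − V_t)² with V_GS = V_G − I_D·R_S = 4.31 − 0.56·I_D.
Substituting gives 0.188·I_D² − 3.23·I_D + 6.59 = 0, with roots I_D = 2.37 or 14.8 mA.
The root I_D = 14.8 mA gives V_GS = -3.96 V ≤ V_t, so take I_D = 2.37 mA.
Then V_GS = 2.99 V and V_DS = V_DD − I_D(R_D+R_S) = 20 − 2.37×6.16 = 5.41 V.
Saturation requires V_DS ≥ V_GS − V_t = 1.99 V; 5.41 ≥ 1.99 ✓.

I_D ≈ 2.4 mA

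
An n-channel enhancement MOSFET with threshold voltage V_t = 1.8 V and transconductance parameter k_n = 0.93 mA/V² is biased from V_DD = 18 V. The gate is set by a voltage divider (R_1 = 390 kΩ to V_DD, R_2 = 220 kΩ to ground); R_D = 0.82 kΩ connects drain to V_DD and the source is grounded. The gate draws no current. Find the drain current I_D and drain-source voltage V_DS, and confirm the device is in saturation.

I_D ≈ 10 mA, V_DS ≈ 9.6 V

V_G = V_DD·R_2/(R_1+R_2) = 18×220/610 = 6.49 V. With the source grounded, V_GS = V_G = 6.49 V.
Assume saturation: I_D = (k_n/2)(V_GS − V_t)² = (0.93/2)×(6.49 − 1.8)² = 0.465×4.69² = 10.2 mA.
V_DS = V_DD − I_D·R_D = 18 − 10.2×0.82 = 9.61 V.
Saturation requires V_DS ≥ V_GS − V_t = 4.69 V; 9.61 ≥ 4.69 ✓.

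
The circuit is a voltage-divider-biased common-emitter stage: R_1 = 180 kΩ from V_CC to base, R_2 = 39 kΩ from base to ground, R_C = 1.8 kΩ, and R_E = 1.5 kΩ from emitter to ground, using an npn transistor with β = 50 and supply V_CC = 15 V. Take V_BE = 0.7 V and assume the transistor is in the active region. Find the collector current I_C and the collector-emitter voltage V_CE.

Thevenize the base divider: V_Th = V_CC·R_2/(R_1+R_2) = 15×39/219 = 2.67 V, R_Th = R_1‖R_2 = 32.1 kΩ.
Base-emitter loop: V_Th = I_B·R_Th + V_BE + (β+1)I_B·R_E, so I_B = (2.67 − 0.7) / (32.1 + 51×1.5) = 0.0182 mA.
I_C = β·I_B = 50×0.0182 = 0.908 mA, and I_E = (β+1)I_B = 0.926 mA.
V_CE = V_CC − I_C·R_C − I_E·R_E = 15 − 0.908×1.8 − 0.926×1.5 = 12 V.
V_CE = 12 V > 0.2 V confirms active-region operation.

I_C ≈ 0.91 mA, V_CE ≈ 12 V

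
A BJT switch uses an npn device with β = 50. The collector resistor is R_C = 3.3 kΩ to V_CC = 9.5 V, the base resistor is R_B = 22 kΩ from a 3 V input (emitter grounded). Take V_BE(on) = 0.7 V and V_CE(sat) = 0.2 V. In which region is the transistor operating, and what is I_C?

Assume active: I_B = (3 − 0.7)/22 = 0.105 mA, giving I_C = β·I_B = 5.23 mA.
But then V_CE = 9.5 − 5.23×3.3 = -7.75 V < V_CE(sat) = 0.2 V — impossible in the active region.
So the transistor is saturated. With V_CE = 0.2 V, I_C = (V_CC − 0.2)/R_C = 9.3/3.3 = 2.82 mA.
Check: β·I_B = 5.23 mA > I_C = 2.82 mA, confirming saturation.

saturation; I_C ≈ 2.8 mA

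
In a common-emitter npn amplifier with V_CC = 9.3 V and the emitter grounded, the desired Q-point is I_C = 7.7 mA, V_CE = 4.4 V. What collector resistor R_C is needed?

Collector loop: V_CC = I_C·R_C + V_CE.
R_C = (V_CC − V_CE)/I_C = (9.3 − 4.4)/7.7 = 0.636 kΩ.

R_C ≈ 0.64 kΩ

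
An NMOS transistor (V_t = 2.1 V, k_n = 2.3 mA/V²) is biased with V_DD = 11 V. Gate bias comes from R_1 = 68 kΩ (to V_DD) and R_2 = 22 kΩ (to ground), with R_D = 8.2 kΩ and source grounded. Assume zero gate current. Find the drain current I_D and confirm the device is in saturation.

V_G = V_DD·R_2/(R_1+R_2) = 11×22/90 = 2.69 V. With the source grounded, V_GS = V_G = 2.69 V.
Assume saturation: I_D = (k_n/2)(V_GS − V_t)² = (2.3/2)×(2.69 − 2.1)² = 1.15×0.589² = 0.399 mA.
V_DS = V_DD − I_D·R_D = 11 − 0.399×8.2 = 7.73 V.
Saturation requires V_DS ≥ V_GS − V_t = 0.589 V; 7.73 ≥ 0.589 ✓.

I_D ≈ 0.4 mA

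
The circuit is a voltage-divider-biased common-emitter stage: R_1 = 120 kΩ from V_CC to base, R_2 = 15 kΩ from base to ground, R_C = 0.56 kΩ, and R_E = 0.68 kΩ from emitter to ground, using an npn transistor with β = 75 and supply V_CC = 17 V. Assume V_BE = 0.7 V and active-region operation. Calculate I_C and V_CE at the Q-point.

I_C ≈ 1.4 mA, V_CE ≈ 15 V

Thevenize the base divider: V_Th = V_CC·R_2/(R_1+R_2) = 17×15/135 = 1.89 V, R_Th = R_1‖R_2 = 13.3 kΩ.
Base-emitter loop: V_Th = I_B·R_Th + V_BE + (β+1)I_B·R_E, so I_B = (1.89 − 0.7) / (13.3 + 76×0.68) = 0.0183 mA.
I_C = β·I_B = 75×0.0183 = 1.37 mA, and I_E = (β+1)I_B = 1.39 mA.
V_CE = V_CC − I_C·R_C − I_E·R_E = 17 − 1.37×0.56 − 1.39×0.68 = 15.3 V.
V_CE = 15.3 V > 0.2 V confirms active-region operation.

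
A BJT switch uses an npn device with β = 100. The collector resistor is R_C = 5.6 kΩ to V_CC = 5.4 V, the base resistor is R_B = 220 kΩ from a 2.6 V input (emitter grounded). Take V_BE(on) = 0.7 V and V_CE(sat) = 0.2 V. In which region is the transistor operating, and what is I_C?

active; I_C ≈ 0.86 mA

Assume active. Base-emitter loop: I_B = (V_BB − V_BE)/R_B = (2.6 − 0.7)/220 = 0.00864 mA.
I_C = β·I_B = 100×0.00864 = 0.864 mA.
V_CE = V_CC − I_C·R_C = 5.4 − 0.864×5.6 = 0.564 V > V_CE(sat), so the active-region assumption holds.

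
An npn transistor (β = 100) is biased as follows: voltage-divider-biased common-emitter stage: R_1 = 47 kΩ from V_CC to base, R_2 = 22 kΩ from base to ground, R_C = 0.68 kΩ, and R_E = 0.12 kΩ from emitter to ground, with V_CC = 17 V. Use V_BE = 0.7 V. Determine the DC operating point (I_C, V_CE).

Thevenize the base divider: V_Th = V_CC·R_2/(R_1+R_2) = 17×22/69 = 5.42 V, R_Th = R_1‖R_2 = 15 kΩ.
Base-emitter loop: V_Th = I_B·R_Th + V_BE + (β+1)I_B·R_E, so I_B = (5.42 − 0.7) / (15 + 101×0.12) = 0.174 mA.
I_C = β·I_B = 100×0.174 = 17.4 mA, and I_E = (β+1)I_B = 17.6 mA.
V_CE = V_CC − I_C·R_C − I_E·R_E = 17 − 17.4×0.68 − 17.6×0.12 = 3.05 V.
V_CE = 3.05 V > 0.2 V confirms active-region operation.

I_C ≈ 17 mA, V_CE ≈ 3 V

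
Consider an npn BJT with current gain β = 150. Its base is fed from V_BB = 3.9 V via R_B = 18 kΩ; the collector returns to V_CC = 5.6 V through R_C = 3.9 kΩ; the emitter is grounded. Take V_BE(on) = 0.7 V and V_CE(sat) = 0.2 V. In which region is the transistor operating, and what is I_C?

saturation; I_C ≈ 1.4 mA

Assume active: I_B = (3.9 − 0.7)/18 = 0.178 mA, giving I_C = β·I_B = 26.7 mA.
But then V_CE = 5.6 − 26.7×3.9 = -98.4 V < V_CE(sat) = 0.2 V — impossible in the active region.
So the transistor is saturated. With V_CE = 0.2 V, I_C = (V_CC − 0.2)/R_C = 5.4/3.9 = 1.38 mA.
Check: β·I_B = 26.7 mA > I_C = 1.38 mA, confirming saturation.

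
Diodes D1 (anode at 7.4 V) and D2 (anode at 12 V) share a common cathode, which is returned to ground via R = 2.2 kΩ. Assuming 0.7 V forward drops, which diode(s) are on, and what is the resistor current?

Only D2 conducts; I_R ≈ 5.1 mA

Assume both conduct. Then node N would need to be at both 7.4−0.7 = 6.7 V and 12−0.7 = 11.3 V, which is impossible.
Assume only D2 conducts: V_N = 12 − 0.7 = 11.3 V, so I_R = 11.3/2.2 = 5.14 mA.
Check D1: its anode-to-cathode voltage is 7.4 − 11.3 = -3.9 V < 0.7 V, so it is off. The assumption is consistent.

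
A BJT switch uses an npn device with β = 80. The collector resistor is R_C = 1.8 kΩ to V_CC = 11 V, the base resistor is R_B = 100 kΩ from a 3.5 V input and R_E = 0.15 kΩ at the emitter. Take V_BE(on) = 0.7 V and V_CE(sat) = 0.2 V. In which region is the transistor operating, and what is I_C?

active; I_C ≈ 2 mA

Assume active. Base-emitter loop: I_B = (V_BB − V_BE)/(R_B + (β+1)R_E) = (3.5 − 0.7)/(100 + 81×0.15) = 0.025 mA.
I_C = β·I_B = 80×0.025 = 2 mA.
V_CE = V_CC − I_C·R_C − I_E·R_E = 11 − 2×1.8 − 2.02×0.15 = 7.1 V > V_CE(sat), so the active-region assumption holds.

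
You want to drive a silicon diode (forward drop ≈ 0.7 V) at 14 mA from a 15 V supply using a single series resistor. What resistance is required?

The resistor drops V_S − V_D = 15 − 0.7 = 14.3 V at 14 mA.
R = 14.3 V / 14 mA = 1.02 kΩ.

R ≈ 1 kΩ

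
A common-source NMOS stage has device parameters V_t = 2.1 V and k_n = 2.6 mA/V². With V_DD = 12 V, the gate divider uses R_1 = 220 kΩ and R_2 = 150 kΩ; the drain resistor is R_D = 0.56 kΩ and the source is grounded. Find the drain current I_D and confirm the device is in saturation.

I_D ≈ 9.9 mA

V_G = V_DD·R_2/(R_1+R_2) = 12×150/370 = 4.86 V. With the source grounded, V_GS = V_G = 4.86 V.
Assume saturation: I_D = (k_n/2)(V_GS − V_t)² = (2.6/2)×(4.86 − 2.1)² = 1.3×2.76² = 9.94 mA.
V_DS = V_DD − I_D·R_D = 12 − 9.94×0.56 = 6.43 V.
Saturation requires V_DS ≥ V_GS − V_t = 2.76 V; 6.43 ≥ 2.76 ✓.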